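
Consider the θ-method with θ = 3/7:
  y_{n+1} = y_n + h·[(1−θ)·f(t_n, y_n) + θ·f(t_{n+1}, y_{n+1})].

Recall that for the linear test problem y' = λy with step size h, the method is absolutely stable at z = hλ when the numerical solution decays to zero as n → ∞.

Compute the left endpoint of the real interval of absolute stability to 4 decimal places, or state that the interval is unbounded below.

z* = -14.0000.

Set f=λy, z=hλ:
  y_{n+1} = y_n + z·[4/7·y_n + 3/7·y_{n+1}] ⇒ (1 − 3/7z)y_{n+1} = (1 + 4/7z)y_n
  R(z) = (1 + 4/7z)/(1 − 3/7z).

Need |R(x)|<1, x<0.
x=-1.66: |R|=0.0301
R=−1: 1+4/7x = −1+3/7x ⇒ -1/7x=2 ⇒ x=2/(-1/7)=-14.0000
Confirm numerically:
  x=-10.214: |R|=0.89942 <1
  x=-8.520: |R|=0.83170 <1
  x=-8.408: |R|=0.82646 <1
  x=-5.736: |R|=0.65863 <1
  x=-14.536: |R|=1.01059 >1
  x=-14.022: |R|=1.00045 >1
Interval (-14.0000, 0).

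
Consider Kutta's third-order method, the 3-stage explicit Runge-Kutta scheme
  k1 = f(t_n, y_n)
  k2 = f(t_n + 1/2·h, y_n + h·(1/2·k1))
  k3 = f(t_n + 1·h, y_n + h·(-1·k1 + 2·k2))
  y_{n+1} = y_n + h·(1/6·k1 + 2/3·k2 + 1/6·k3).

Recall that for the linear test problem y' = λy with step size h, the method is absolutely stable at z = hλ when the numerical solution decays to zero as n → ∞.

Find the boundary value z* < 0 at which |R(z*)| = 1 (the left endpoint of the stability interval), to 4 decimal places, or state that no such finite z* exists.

On y'=λy, z=hλ:
  order 3, 3-stage ⇒ R(z)=1+z+z^2/2+z^3/6
  (e.g. R(-0.74)=0.46626, |R|=0.46626)

Need |R(x)|<1, x<0.
x=-0.74: |R|=0.4663
|R(-2.78)|=1.4966 |R(-2.54)|=1.0454 |R(-0.86)|=0.4038
Bisect:
  x_lo=-3.0462 |R|=2.1176  x_hi=-0.2697 |R|=0.7634
  mid=-1.65795 |R|=0.04312 →hi
  mid=-2.35206 |R|=0.75464 →hi
  mid=-2.69911 |R|=1.33377 →lo
  mid=-2.52558 |R|=1.02123 →lo
  mid=-2.43882 |R|=0.88252 →hi
  mid=-2.48220 |R|=0.95048 →hi
  mid=-2.50389 |R|=0.98550 →hi
  ...
  [-2.51287,-2.51270] ⇒ x*=-2.5127
So |R|<1 on (-2.5127, 0).

z* = -2.5127.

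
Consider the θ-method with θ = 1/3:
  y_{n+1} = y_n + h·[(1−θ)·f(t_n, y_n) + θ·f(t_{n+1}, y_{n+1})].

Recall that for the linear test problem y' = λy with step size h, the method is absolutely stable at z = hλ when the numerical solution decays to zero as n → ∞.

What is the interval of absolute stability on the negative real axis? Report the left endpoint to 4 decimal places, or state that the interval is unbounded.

(-6.0000, 0).

With y'=λy (z=hλ):
  y_{n+1} = y_n + z·[2/3·y_n + 1/3·y_{n+1}] ⇒ (1 − 1/3z)y_{n+1} = (1 + 2/3z)y_n
  ⇒ R(z) = (1 + 2/3z)/(1 − 1/3z).

Boundary: |R(x)|=1, x<0.
x=-0.43: |R|=0.6239
R=−1: 1+2/3x = −1+1/3x ⇒ -1/3x=2 ⇒ x=2/(-1/3)=-6.0000
Confirm numerically:
  x=-5.161: |R|=0.89719 <1
  x=-2.574: |R|=0.38536 <1
  x=-2.563: |R|=0.38217 <1
  x=-6.561: |R|=1.05868 >1
  x=-6.174: |R|=1.01897 >1
So |R|<1 on (-6.0000, 0).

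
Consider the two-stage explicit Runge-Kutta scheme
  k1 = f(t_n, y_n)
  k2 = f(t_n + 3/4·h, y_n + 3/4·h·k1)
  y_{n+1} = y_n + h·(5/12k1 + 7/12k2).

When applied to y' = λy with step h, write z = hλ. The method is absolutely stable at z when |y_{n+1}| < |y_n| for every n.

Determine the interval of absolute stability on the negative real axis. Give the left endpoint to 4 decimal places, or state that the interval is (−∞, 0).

z∈(-2.2857,0).

Set f=λy, z=hλ:
  k1=λy_n ⇒ h·k1=z·y_n;  k2=λ(1+3/4z)y_n ⇒ h·k2=z(1+3/4z)y_n
  y_{n+1}/y_n = 1 + 5/12z + 7/12z(1+3/4z) = 1 + z + 7/16z²
  R(z) = 1 + z + 7/16z².

Solve |R(x)|<1 on ℝ⁻.
x=-0.57: |R|=0.5721
R=1: x+7/16x²=0 ⇒ x=−16/7=-2.2857; min R=1−1/(4·7/16)=0.4286>−1
Confirm numerically:
  x=-2.038: |R|=0.77913 <1
  x=-1.761: |R|=0.59574 <1
  x=-1.178: |R|=0.42911 <1
  x=-0.921: |R|=0.45011 <1
  x=-2.468: |R|=1.19682 >1
  x=-2.375: |R|=1.09277 >1
Stable set (-2.2857, 0).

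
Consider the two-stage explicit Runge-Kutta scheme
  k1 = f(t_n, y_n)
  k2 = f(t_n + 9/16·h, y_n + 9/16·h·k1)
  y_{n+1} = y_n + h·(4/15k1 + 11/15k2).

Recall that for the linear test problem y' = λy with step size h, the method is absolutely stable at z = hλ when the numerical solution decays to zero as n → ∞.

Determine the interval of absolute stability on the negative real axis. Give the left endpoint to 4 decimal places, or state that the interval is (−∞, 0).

(-2.4242, 0).

Test eqn y'=λy, z=hλ:
  k1=λy_n ⇒ h·k1=z·y_n;  k2=λ(1+9/16z)y_n ⇒ h·k2=z(1+9/16z)y_n
  y_{n+1}/y_n = 1 + 4/15z + 11/15z(1+9/16z) = 1 + z + 33/80z²
  so R(z) = 1 + z + 33/80z².

Boundary: |R(x)|=1, x<0.
x=-0.47: |R|=0.6211
R=1: x+33/80x²=0 ⇒ x=−80/33=-2.4242; min R=1−1/(4·33/80)=0.3939>−1
Confirm numerically:
  x=-1.807: |R|=0.53992 <1
  x=-1.550: |R|=0.44103 <1
  x=-1.528: |R|=0.43510 <1
  x=-1.407: |R|=0.40961 <1
  x=-2.732: |R|=1.34683 >1
  x=-2.645: |R|=1.24086 >1
Stable set (-2.4242, 0).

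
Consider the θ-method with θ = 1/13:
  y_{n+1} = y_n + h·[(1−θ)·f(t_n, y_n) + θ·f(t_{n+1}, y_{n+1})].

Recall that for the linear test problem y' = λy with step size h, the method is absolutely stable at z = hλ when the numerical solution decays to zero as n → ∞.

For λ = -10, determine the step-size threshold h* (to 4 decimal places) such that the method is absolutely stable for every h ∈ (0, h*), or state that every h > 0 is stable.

With y'=λy (z=hλ):
  y_{n+1} = y_n + z·[12/13·y_n + 1/13·y_{n+1}] ⇒ (1 − 1/13z)y_{n+1} = (1 + 12/13z)y_n
  Hence R(z) = (1 + 12/13z)/(1 − 1/13z).

Solve |R(x)|<1 on ℝ⁻.
x=-1.36: |R|=0.2312
R=−1: 1+12/13x = −1+1/13x ⇒ -11/13x=2 ⇒ x=2/(-11/13)=-2.3636
Confirm numerically:
  x=-1.921: |R|=0.67368 <1
  x=-1.897: |R|=0.65543 <1
  x=-1.145: |R|=0.05232 <1
  x=-2.928: |R|=1.38975 >1
  x=-2.900: |R|=1.37107 >1
Stable set (-2.3636, 0).

(-2.3636,0); λ=-10 ⇒ h* = (26/11)/10 = 0.2364.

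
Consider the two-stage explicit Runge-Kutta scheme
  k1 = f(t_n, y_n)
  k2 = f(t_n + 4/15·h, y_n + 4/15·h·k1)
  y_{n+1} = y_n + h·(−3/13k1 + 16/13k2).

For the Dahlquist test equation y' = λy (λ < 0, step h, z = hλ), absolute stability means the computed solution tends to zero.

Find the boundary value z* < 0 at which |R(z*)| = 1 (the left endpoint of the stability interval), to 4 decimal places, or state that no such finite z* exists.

Test eqn y'=λy, z=hλ:
  k1=λy_n ⇒ h·k1=z·y_n;  k2=λ(1+4/15z)y_n ⇒ h·k2=z(1+4/15z)y_n
  y_{n+1}/y_n = 1 − 3/13z + 16/13z(1+4/15z) = 1 + z + 64/195z²
  ⇒ R(z) = 1 + z + 64/195z².

Find x<0 with |R(x)|<1.
x=-0.5: |R|=0.5821
R=1: x+64/195x²=0 ⇒ x=−195/64=-3.0469; min R=1−1/(4·64/195)=0.2383>−1
Confirm numerically:
  x=-2.827: |R|=0.79599 <1
  x=-2.680: |R|=0.67730 <1
  x=-2.408: |R|=0.49509 <1
  x=-1.405: |R|=0.24289 <1
  x=-3.596: |R|=1.64809 >1
  x=-3.358: |R|=1.34289 >1
Interval (-3.0469, 0).

z* = -3.0469.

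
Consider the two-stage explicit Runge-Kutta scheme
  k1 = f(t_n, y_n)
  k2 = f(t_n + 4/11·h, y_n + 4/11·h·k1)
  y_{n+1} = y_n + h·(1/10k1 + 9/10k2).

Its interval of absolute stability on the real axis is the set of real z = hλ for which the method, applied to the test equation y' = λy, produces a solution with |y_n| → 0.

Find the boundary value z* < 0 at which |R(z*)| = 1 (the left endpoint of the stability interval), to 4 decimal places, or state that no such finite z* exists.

Set f=λy, z=hλ:
  k1=λy_n ⇒ h·k1=z·y_n;  k2=λ(1+4/11z)y_n ⇒ h·k2=z(1+4/11z)y_n
  y_{n+1}/y_n = 1 + 1/10z + 9/10z(1+4/11z) = 1 + z + 18/55z²
  R(z) = 1 + z + 18/55z².

Need |R(x)|<1, x<0.
x=-1.48: |R|=0.2369
R=1: x+18/55x²=0 ⇒ x=−55/18=-3.0556; min R=1−1/(4·18/55)=0.2361>−1
Confirm numerically:
  x=-2.936: |R|=0.88512 <1
  x=-2.634: |R|=0.63660 <1
  x=-1.983: |R|=0.30393 <1
  x=-1.925: |R|=0.28775 <1
  x=-3.454: |R|=1.45040 >1
  x=-3.393: |R|=1.37471 >1
  x=-3.147: |R|=1.09418 >1
So |R|<1 on (-3.0556, 0).

left endpoint -3.0556.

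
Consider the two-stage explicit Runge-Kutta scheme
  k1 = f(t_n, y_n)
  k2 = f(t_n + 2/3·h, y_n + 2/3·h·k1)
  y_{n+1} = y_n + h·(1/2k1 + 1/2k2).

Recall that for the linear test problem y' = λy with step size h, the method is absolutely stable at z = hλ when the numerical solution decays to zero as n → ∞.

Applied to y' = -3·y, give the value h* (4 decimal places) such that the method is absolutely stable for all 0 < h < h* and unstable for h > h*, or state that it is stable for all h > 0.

(-3.0000,0); λ=-3 ⇒ h* = (3)/3 = 1.0000.

Test eqn y'=λy, z=hλ:
  k1=λy_n ⇒ h·k1=z·y_n;  k2=λ(1+2/3z)y_n ⇒ h·k2=z(1+2/3z)y_n
  y_{n+1}/y_n = 1 + 1/2z + 1/2z(1+2/3z) = 1 + z + 1/3z²
  ⇒ R(z) = 1 + z + 1/3z².

Boundary: |R(x)|=1, x<0.
x=-1.44: |R|=0.2512
R=1: x+1/3x²=0 ⇒ x=−3=-3.0000; min R=1−1/(4·1/3)=0.2500>−1
Confirm numerically:
  x=-2.824: |R|=0.83433 <1
  x=-2.730: |R|=0.75430 <1
  x=-1.564: |R|=0.25137 <1
  x=-3.206: |R|=1.22015 >1
  x=-3.047: |R|=1.04774 >1
So |R|<1 on (-3.0000, 0).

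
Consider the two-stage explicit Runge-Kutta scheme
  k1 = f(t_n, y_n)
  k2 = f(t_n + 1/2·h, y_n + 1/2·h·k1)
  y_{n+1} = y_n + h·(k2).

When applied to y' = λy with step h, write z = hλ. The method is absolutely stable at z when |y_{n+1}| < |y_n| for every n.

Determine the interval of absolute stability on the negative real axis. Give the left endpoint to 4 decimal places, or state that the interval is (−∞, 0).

z∈(-2.0000,0).

With y'=λy (z=hλ):
  k1=λy_n ⇒ h·k1=z·y_n;  k2=λ(1+1/2z)y_n ⇒ h·k2=z(1+1/2z)y_n
  y_{n+1}/y_n = 1 + z(1+1/2z) = 1 + z + 1/2z²
  Hence R(z) = 1 + z + 1/2z².

Find x<0 with |R(x)|<1.
x=-1.08: |R|=0.5032
R=1: x+1/2x²=0 ⇒ x=−2=-2.0000; min R=1−1/(4·1/2)=0.5000>−1
Confirm numerically:
  x=-1.860: |R|=0.86980 <1
  x=-1.731: |R|=0.76718 <1
  x=-1.357: |R|=0.56372 <1
  x=-2.560: |R|=1.71680 >1
  x=-2.544: |R|=1.69197 >1
Stable set (-2.0000, 0).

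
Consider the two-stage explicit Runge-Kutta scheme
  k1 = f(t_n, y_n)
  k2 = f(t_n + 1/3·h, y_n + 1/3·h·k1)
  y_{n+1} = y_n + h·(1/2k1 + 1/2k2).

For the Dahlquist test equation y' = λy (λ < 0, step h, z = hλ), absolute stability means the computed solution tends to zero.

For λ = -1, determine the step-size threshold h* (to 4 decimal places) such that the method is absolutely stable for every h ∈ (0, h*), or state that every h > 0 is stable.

Set f=λy, z=hλ:
  k1=λy_n ⇒ h·k1=z·y_n;  k2=λ(1+1/3z)y_n ⇒ h·k2=z(1+1/3z)y_n
  y_{n+1}/y_n = 1 + 1/2z + 1/2z(1+1/3z) = 1 + z + 1/6z²
  so R(z) = 1 + z + 1/6z².

Boundary: |R(x)|=1, x<0.
x=-1.54: |R|=0.1447
R=1: x+1/6x²=0 ⇒ x=−6=-6.0000; min R=1−1/(4·1/6)=-0.5000>−1
Confirm numerically:
  x=-4.864: |R|=0.07908 <1
  x=-4.250: |R|=0.23958 <1
  x=-3.405: |R|=0.47266 <1
  x=-6.417: |R|=1.44598 >1
  x=-6.276: |R|=1.28870 >1
Stable set (-6.0000, 0).

(-6.0000,0); λ=-1 ⇒ h* = (6)/1 = 6.0000.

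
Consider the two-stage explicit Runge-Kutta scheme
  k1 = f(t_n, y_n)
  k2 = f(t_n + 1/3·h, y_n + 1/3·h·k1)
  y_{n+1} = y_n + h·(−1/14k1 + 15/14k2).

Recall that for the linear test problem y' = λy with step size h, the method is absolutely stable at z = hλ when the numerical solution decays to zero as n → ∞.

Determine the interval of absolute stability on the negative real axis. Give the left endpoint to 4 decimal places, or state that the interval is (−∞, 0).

Set f=λy, z=hλ:
  k1=λy_n ⇒ h·k1=z·y_n;  k2=λ(1+1/3z)y_n ⇒ h·k2=z(1+1/3z)y_n
  y_{n+1}/y_n = 1 − 1/14z + 15/14z(1+1/3z) = 1 + z + 5/14z²
  Hence R(z) = 1 + z + 5/14z².

Solve |R(x)|<1 on ℝ⁻.
x=-1.7: |R|=0.3321
R=1: x+5/14x²=0 ⇒ x=−14/5=-2.8000; min R=1−1/(4·5/14)=0.3000>−1
Confirm numerically:
  x=-2.586: |R|=0.80236 <1
  x=-1.825: |R|=0.36451 <1
  x=-1.169: |R|=0.31906 <1
  x=-3.049: |R|=1.27114 >1
  x=-3.031: |R|=1.25006 >1
  x=-2.845: |R|=1.04572 >1
Interval (-2.8000, 0).

z∈(-2.8000,0).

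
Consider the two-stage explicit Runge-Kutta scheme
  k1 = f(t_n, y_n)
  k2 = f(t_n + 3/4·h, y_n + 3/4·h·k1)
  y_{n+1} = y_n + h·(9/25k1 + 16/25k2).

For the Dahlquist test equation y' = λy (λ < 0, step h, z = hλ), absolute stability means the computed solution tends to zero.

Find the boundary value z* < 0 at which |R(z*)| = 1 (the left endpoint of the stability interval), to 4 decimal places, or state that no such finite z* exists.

With y'=λy (z=hλ):
  k1=λy_n ⇒ h·k1=z·y_n;  k2=λ(1+3/4z)y_n ⇒ h·k2=z(1+3/4z)y_n
  y_{n+1}/y_n = 1 + 9/25z + 16/25z(1+3/4z) = 1 + z + 12/25z²
  R(z) = 1 + z + 12/25z².

Need |R(x)|<1, x<0.
x=-0.46: |R|=0.6416
R=1: x+12/25x²=0 ⇒ x=−25/12=-2.0833; min R=1−1/(4·12/25)=0.4792>−1
Confirm numerically:
  x=-1.770: |R|=0.73379 <1
  x=-1.523: |R|=0.59037 <1
  x=-1.392: |R|=0.53808 <1
  x=-1.196: |R|=0.49060 <1
  x=-2.602: |R|=1.64779 >1
  x=-2.265: |R|=1.19751 >1
Stable set (-2.0833, 0).

left endpoint -2.0833.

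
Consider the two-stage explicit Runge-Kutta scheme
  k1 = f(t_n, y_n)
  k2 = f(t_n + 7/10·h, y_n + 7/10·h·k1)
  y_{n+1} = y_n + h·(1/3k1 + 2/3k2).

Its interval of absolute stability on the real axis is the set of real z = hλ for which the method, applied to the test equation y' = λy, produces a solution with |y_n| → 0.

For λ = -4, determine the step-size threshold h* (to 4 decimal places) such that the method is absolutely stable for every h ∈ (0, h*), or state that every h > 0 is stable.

(-2.1429,0); λ=-4 ⇒ h* = (15/7)/4 = 0.5357.

Set f=λy, z=hλ:
  k1=λy_n ⇒ h·k1=z·y_n;  k2=λ(1+7/10z)y_n ⇒ h·k2=z(1+7/10z)y_n
  y_{n+1}/y_n = 1 + 1/3z + 2/3z(1+7/10z) = 1 + z + 7/15z²
  R(z) = 1 + z + 7/15z².

Need |R(x)|<1, x<0.
x=-1.32: |R|=0.4931
R=1: x+7/15x²=0 ⇒ x=−15/7=-2.1429; min R=1−1/(4·7/15)=0.4643>−1
Confirm numerically:
  x=-1.333: |R|=0.49621 <1
  x=-1.044: |R|=0.46464 <1
  x=-0.969: |R|=0.46918 <1
  x=-2.611: |R|=1.57042 >1
  x=-2.584: |R|=1.53196 >1
  x=-2.492: |R|=1.40603 >1
Interval (-2.1429, 0).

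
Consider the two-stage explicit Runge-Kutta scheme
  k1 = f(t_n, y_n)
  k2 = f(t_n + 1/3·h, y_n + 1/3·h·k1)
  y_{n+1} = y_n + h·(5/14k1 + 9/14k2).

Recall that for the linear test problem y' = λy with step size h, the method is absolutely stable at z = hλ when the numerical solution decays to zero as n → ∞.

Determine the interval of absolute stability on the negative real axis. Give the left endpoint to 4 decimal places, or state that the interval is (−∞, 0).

With y'=λy (z=hλ):
  k1=λy_n ⇒ h·k1=z·y_n;  k2=λ(1+1/3z)y_n ⇒ h·k2=z(1+1/3z)y_n
  y_{n+1}/y_n = 1 + 5/14z + 9/14z(1+1/3z) = 1 + z + 3/14z²
  R(z) = 1 + z + 3/14z².

Boundary: |R(x)|=1, x<0.
x=-0.69: |R|=0.4120
R=1: x+3/14x²=0 ⇒ x=−14/3=-4.6667; min R=1−1/(4·3/14)=-0.1667>−1
Confirm numerically:
  x=-3.442: |R|=0.09672 <1
  x=-3.099: |R|=0.04104 <1
  x=-2.285: |R|=0.16617 <1
  x=-5.121: |R|=1.49857 >1
  x=-5.036: |R|=1.39856 >1
Stable set (-4.6667, 0).

z∈(-4.6667,0).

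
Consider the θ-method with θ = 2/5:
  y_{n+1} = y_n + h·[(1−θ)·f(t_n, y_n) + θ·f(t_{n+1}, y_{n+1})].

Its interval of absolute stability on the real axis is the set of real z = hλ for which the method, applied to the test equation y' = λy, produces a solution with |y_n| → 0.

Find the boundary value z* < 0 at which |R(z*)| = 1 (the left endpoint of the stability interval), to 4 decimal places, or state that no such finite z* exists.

With y'=λy (z=hλ):
  y_{n+1} = y_n + z·[3/5·y_n + 2/5·y_{n+1}] ⇒ (1 − 2/5z)y_{n+1} = (1 + 3/5z)y_n
  Hence R(z) = (1 + 3/5z)/(1 − 2/5z).

Boundary: |R(x)|=1, x<0.
x=-1.57: |R|=0.0356
R=−1: 1+3/5x = −1+2/5x ⇒ -1/5x=2 ⇒ x=2/(-1/5)=-10.0000
Confirm numerically:
  x=-8.121: |R|=0.91154 <1
  x=-7.150: |R|=0.85233 <1
  x=-5.072: |R|=0.67459 <1
  x=-4.726: |R|=0.63507 <1
  x=-10.420: |R|=1.01625 >1
  x=-10.295: |R|=1.01153 >1
  x=-10.085: |R|=1.00338 >1
Stable set (-10.0000, 0).

z* = -10.0000.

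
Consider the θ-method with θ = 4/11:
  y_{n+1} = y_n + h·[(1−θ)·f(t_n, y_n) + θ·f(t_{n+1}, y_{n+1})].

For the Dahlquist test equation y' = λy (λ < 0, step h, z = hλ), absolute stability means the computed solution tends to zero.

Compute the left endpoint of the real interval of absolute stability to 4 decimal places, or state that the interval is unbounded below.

left endpoint -7.3333.

On y'=λy, z=hλ:
  y_{n+1} = y_n + z·[7/11·y_n + 4/11·y_{n+1}] ⇒ (1 − 4/11z)y_{n+1} = (1 + 7/11z)y_n
  Hence R(z) = (1 + 7/11z)/(1 − 4/11z).

Solve |R(x)|<1 on ℝ⁻.
x=-0.74: |R|=0.4169
R=−1: 1+7/11x = −1+4/11x ⇒ -3/11x=2 ⇒ x=2/(-3/11)=-7.3333
Confirm numerically:
  x=-6.093: |R|=0.89480 <1
  x=-4.467: |R|=0.70213 <1
  x=-3.548: |R|=0.54922 <1
  x=-7.777: |R|=1.03161 >1
  x=-7.665: |R|=1.02388 >1
So |R|<1 on (-7.3333, 0).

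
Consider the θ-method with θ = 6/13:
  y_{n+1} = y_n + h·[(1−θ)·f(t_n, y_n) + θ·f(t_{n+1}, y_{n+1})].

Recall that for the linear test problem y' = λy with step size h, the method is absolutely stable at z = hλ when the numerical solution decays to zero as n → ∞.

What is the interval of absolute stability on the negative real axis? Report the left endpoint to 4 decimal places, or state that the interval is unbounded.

On y'=λy, z=hλ:
  y_{n+1} = y_n + z·[7/13·y_n + 6/13·y_{n+1}] ⇒ (1 − 6/13z)y_{n+1} = (1 + 7/13z)y_n
  so R(z) = (1 + 7/13z)/(1 − 6/13z).

Need |R(x)|<1, x<0.
x=-0.57: |R|=0.5487
R=−1: 1+7/13x = −1+6/13x ⇒ -1/13x=2 ⇒ x=2/(-1/13)=-26.0000
Confirm numerically:
  x=-15.567: |R|=0.90195 <1
  x=-14.991: |R|=0.89306 <1
  x=-12.276: |R|=0.84163 <1
  x=-26.395: |R|=1.00230 >1
  x=-26.054: |R|=1.00032 >1
Stable set (-26.0000, 0).

(-26.0000, 0).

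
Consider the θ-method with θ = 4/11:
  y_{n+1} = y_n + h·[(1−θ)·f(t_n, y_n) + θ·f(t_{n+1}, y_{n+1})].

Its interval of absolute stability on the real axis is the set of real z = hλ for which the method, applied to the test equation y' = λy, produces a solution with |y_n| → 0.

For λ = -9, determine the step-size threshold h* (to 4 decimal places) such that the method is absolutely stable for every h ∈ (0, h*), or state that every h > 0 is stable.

(-7.3333,0); λ=-9 ⇒ h* = (22/3)/9 = 0.8148.

On y'=λy, z=hλ:
  y_{n+1} = y_n + z·[7/11·y_n + 4/11·y_{n+1}] ⇒ (1 − 4/11z)y_{n+1} = (1 + 7/11z)y_n
  Hence R(z) = (1 + 7/11z)/(1 − 4/11z).

Solve |R(x)|<1 on ℝ⁻.
x=-1.15: |R|=0.1891
R=−1: 1+7/11x = −1+4/11x ⇒ -3/11x=2 ⇒ x=2/(-3/11)=-7.3333
Confirm numerically:
  x=-5.631: |R|=0.84766 <1
  x=-4.619: |R|=0.72374 <1
  x=-3.670: |R|=0.57204 <1
  x=-7.894: |R|=1.03951 >1
  x=-7.868: |R|=1.03777 >1
Interval (-7.3333, 0).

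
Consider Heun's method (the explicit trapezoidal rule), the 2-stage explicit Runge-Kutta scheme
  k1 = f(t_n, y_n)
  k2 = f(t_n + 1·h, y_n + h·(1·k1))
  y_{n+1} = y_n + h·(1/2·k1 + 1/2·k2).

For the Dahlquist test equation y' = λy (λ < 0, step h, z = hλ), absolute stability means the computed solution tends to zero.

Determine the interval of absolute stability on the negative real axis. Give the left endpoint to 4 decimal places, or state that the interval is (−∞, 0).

Set f=λy, z=hλ:
  order 2, 2-stage ⇒ R(z)=1+z+z^2/2
  (e.g. R(-1.07)=0.50245, |R|=0.50245)

Find x<0 with |R(x)|<1.
x=-1.07: |R|=0.5025
|R(-2.33)|=1.3845 |R(-1.5)|=0.6250 |R(-1.27)|=0.5364
Bisect:
  x_lo=-2.5480 |R|=1.6981  x_hi=-0.2093 |R|=0.8126
  mid=-1.37862 |R|=0.57168 →hi
  mid=-1.96329 |R|=0.96397 →hi
  mid=-2.25563 |R|=1.28830 →lo
  mid=-2.10946 |R|=1.11545 →lo
  mid=-2.03638 |R|=1.03704 →lo
  mid=-1.99984 |R|=0.99984 →hi
  mid=-2.01811 |R|=1.01827 →lo
  mid=-2.00897 |R|=1.00901 →lo
  ...
  [-2.00012,-1.99998] ⇒ x*=-2.0000
Stable set (-2.0000, 0).

z∈(-2.0000,0).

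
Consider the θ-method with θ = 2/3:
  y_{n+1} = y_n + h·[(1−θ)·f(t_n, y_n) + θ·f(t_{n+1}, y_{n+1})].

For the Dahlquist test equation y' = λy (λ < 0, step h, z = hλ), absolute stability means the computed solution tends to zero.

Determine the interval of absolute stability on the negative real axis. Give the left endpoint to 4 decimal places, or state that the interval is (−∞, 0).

With y'=λy (z=hλ):
  y_{n+1} = y_n + z·[1/3·y_n + 2/3·y_{n+1}] ⇒ (1 − 2/3z)y_{n+1} = (1 + 1/3z)y_n
  Hence R(z) = (1 + 1/3z)/(1 − 2/3z).

Need |R(x)|<1, x<0.
x=-1.59: |R|=0.2282
x=-2: |R|=0.1429
x=-10: |R|=0.3043
x=-100: |R|=0.4778
θ=2/3≥1/2 ⇒ |1+1/3x|<|1−2/3x| ∀x<0 ⇒ interval (−∞,0).

(−∞, 0) — no finite endpoint.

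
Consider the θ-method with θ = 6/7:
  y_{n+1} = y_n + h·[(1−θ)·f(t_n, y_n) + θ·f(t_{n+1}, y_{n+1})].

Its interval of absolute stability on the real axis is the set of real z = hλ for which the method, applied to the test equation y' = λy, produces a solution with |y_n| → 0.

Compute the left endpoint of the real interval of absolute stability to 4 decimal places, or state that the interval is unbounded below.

interval (−∞, 0).

Test eqn y'=λy, z=hλ:
  y_{n+1} = y_n + z·[1/7·y_n + 6/7·y_{n+1}] ⇒ (1 − 6/7z)y_{n+1} = (1 + 1/7z)y_n
  Hence R(z) = (1 + 1/7z)/(1 − 6/7z).

Boundary: |R(x)|=1, x<0.
x=-0.46: |R|=0.6701
x=-2: |R|=0.2632
x=-10: |R|=0.0448
x=-100: |R|=0.1532
θ=6/7≥1/2 ⇒ |1+1/7x|<|1−6/7x| ∀x<0 ⇒ interval (−∞,0).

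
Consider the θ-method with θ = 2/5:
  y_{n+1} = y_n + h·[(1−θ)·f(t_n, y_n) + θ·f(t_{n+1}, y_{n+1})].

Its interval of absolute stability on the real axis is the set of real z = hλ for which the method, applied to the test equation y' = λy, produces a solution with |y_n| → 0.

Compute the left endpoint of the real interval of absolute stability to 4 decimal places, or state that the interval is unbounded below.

left endpoint -10.0000.

Set f=λy, z=hλ:
  y_{n+1} = y_n + z·[3/5·y_n + 2/5·y_{n+1}] ⇒ (1 − 2/5z)y_{n+1} = (1 + 3/5z)y_n
  Hence R(z) = (1 + 3/5z)/(1 − 2/5z).

Need |R(x)|<1, x<0.
x=-1.66: |R|=0.0024
R=−1: 1+3/5x = −1+2/5x ⇒ -1/5x=2 ⇒ x=2/(-1/5)=-10.0000
Confirm numerically:
  x=-7.632: |R|=0.88314 <1
  x=-7.160: |R|=0.85300 <1
  x=-6.338: |R|=0.79283 <1
  x=-10.506: |R|=1.01945 >1
  x=-10.304: |R|=1.01187 >1
Interval (-10.0000, 0).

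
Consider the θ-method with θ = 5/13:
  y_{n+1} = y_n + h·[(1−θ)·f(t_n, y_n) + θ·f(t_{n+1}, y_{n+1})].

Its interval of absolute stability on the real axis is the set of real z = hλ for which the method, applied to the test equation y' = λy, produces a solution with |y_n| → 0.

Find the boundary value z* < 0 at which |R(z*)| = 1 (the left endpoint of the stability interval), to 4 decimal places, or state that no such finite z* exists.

Test eqn y'=λy, z=hλ:
  y_{n+1} = y_n + z·[8/13·y_n + 5/13·y_{n+1}] ⇒ (1 − 5/13z)y_{n+1} = (1 + 8/13z)y_n
  R(z) = (1 + 8/13z)/(1 − 5/13z).

Find x<0 with |R(x)|<1.
x=-1.36: |R|=0.1071
R=−1: 1+8/13x = −1+5/13x ⇒ -3/13x=2 ⇒ x=2/(-3/13)=-8.6667
Confirm numerically:
  x=-6.561: |R|=0.86209 <1
  x=-5.721: |R|=0.78760 <1
  x=-4.190: |R|=0.60442 <1
  x=-8.882: |R|=1.01125 >1
  x=-8.833: |R|=1.00873 >1
  x=-8.717: |R|=1.00267 >1
Stable set (-8.6667, 0).

z* = -8.6667.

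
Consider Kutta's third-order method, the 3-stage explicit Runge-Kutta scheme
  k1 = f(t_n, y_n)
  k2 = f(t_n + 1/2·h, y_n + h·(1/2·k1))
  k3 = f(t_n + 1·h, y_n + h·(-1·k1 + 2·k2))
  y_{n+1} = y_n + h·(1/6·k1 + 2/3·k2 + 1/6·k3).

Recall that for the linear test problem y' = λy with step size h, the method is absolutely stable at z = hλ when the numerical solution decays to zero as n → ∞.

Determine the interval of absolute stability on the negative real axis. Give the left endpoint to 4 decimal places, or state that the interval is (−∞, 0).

(-2.5127, 0).

Test eqn y'=λy, z=hλ:
  order 3, 3-stage ⇒ R(z)=1+z+z^2/2+z^3/6
  (e.g. R(-1.53)=0.04352, |R|=0.04352)

Boundary: |R(x)|=1, x<0.
x=-1.53: |R|=0.0435
|R(-2.08)|=0.4166 |R(-1.89)|=0.2292 |R(-1.69)|=0.0664
Bisect:
  x_lo=-3.1568 |R|=2.4173  x_hi=-0.1992 |R|=0.8193
  mid=-1.67803 |R|=0.05763 →hi
  mid=-2.41743 |R|=0.85001 →hi
  mid=-2.78713 |R|=1.51153 →lo
  mid=-2.60228 |R|=1.15339 →lo
  mid=-2.50985 |R|=0.99525 →hi
  mid=-2.55607 |R|=1.07266 →lo
  mid=-2.53296 |R|=1.03355 →lo
  mid=-2.52141 |R|=1.01430 →lo
  ...
  [-2.51292,-2.51274] ⇒ x*=-2.5127
So |R|<1 on (-2.5127, 0).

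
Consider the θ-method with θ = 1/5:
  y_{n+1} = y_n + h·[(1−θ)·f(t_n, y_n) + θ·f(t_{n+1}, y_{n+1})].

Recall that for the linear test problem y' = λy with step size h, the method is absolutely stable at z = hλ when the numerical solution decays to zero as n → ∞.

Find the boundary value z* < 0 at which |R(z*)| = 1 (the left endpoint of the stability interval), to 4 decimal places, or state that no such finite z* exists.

z* = -3.3333.

With y'=λy (z=hλ):
  y_{n+1} = y_n + z·[4/5·y_n + 1/5·y_{n+1}] ⇒ (1 − 1/5z)y_{n+1} = (1 + 4/5z)y_n
  Hence R(z) = (1 + 4/5z)/(1 − 1/5z).

Boundary: |R(x)|=1, x<0.
x=-0.73: |R|=0.3630
R=−1: 1+4/5x = −1+1/5x ⇒ -3/5x=2 ⇒ x=2/(-3/5)=-3.3333
Confirm numerically:
  x=-2.640: |R|=0.72775 <1
  x=-2.474: |R|=0.65507 <1
  x=-1.500: |R|=0.15385 <1
  x=-1.418: |R|=0.10471 <1
  x=-3.864: |R|=1.17960 >1
  x=-3.758: |R|=1.14547 >1
Interval (-3.3333, 0).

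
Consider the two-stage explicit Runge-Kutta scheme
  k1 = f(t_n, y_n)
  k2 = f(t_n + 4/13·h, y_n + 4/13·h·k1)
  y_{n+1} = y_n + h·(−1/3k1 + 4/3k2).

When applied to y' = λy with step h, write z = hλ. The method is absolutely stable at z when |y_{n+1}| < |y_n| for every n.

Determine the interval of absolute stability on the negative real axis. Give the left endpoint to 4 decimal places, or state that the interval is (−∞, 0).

z∈(-2.4375,0).

With y'=λy (z=hλ):
  k1=λy_n ⇒ h·k1=z·y_n;  k2=λ(1+4/13z)y_n ⇒ h·k2=z(1+4/13z)y_n
  y_{n+1}/y_n = 1 − 1/3z + 4/3z(1+4/13z) = 1 + z + 16/39z²
  so R(z) = 1 + z + 16/39z².

Solve |R(x)|<1 on ℝ⁻.
x=-0.34: |R|=0.7074
R=1: x+16/39x²=0 ⇒ x=−39/16=-2.4375; min R=1−1/(4·16/39)=0.3906>−1
Confirm numerically:
  x=-2.375: |R|=0.93910 <1
  x=-1.939: |R|=0.60345 <1
  x=-1.576: |R|=0.44299 <1
  x=-1.431: |R|=0.40911 <1
  x=-3.034: |R|=1.74247 >1
  x=-2.993: |R|=1.68210 >1
Interval (-2.4375, 0).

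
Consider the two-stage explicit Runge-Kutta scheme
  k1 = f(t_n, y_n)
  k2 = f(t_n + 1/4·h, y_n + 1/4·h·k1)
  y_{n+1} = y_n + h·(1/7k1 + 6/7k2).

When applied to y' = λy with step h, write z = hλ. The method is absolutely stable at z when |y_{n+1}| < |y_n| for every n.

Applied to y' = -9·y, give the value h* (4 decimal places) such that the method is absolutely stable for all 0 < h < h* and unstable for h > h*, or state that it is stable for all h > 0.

With y'=λy (z=hλ):
  k1=λy_n ⇒ h·k1=z·y_n;  k2=λ(1+1/4z)y_n ⇒ h·k2=z(1+1/4z)y_n
  y_{n+1}/y_n = 1 + 1/7z + 6/7z(1+1/4z) = 1 + z + 3/14z²
  ⇒ R(z) = 1 + z + 3/14z².

Solve |R(x)|<1 on ℝ⁻.
x=-1.29: |R|=0.0666
R=1: x+3/14x²=0 ⇒ x=−14/3=-4.6667; min R=1−1/(4·3/14)=-0.1667>−1
Confirm numerically:
  x=-3.779: |R|=0.28118 <1
  x=-3.657: |R|=0.20878 <1
  x=-3.462: |R|=0.10631 <1
  x=-3.445: |R|=0.09815 <1
  x=-5.207: |R|=1.60290 >1
  x=-5.145: |R|=1.52736 >1
Stable set (-4.6667, 0).

(-4.6667,0); λ=-9 ⇒ h* = (14/3)/9 = 0.5185.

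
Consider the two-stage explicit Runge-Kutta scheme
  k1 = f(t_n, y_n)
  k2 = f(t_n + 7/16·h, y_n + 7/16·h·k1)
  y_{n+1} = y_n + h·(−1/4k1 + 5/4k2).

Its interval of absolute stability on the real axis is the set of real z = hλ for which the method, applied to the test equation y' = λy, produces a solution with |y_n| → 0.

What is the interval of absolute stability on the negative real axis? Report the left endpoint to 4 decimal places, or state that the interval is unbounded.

With y'=λy (z=hλ):
  k1=λy_n ⇒ h·k1=z·y_n;  k2=λ(1+7/16z)y_n ⇒ h·k2=z(1+7/16z)y_n
  y_{n+1}/y_n = 1 − 1/4z + 5/4z(1+7/16z) = 1 + z + 35/64z²
  Hence R(z) = 1 + z + 35/64z².

Find x<0 with |R(x)|<1.
x=-1.7: |R|=0.8805
R=1: x+35/64x²=0 ⇒ x=−64/35=-1.8286; min R=1−1/(4·35/64)=0.5429>−1
Confirm numerically:
  x=-1.527: |R|=0.74816 <1
  x=-1.524: |R|=0.74616 <1
  x=-0.964: |R|=0.54421 <1
  x=-0.790: |R|=0.55130 <1
  x=-2.370: |R|=1.70174 >1
  x=-1.907: |R|=1.08179 >1
  x=-1.867: |R|=1.03924 >1
Interval (-1.8286, 0).

z∈(-1.8286,0).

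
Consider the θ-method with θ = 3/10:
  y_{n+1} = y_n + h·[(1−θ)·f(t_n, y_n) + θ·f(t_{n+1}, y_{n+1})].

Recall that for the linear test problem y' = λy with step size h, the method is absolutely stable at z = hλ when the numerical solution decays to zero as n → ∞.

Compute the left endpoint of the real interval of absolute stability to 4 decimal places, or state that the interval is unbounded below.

z* = -5.0000.

With y'=λy (z=hλ):
  y_{n+1} = y_n + z·[7/10·y_n + 3/10·y_{n+1}] ⇒ (1 − 3/10z)y_{n+1} = (1 + 7/10z)y_n
  R(z) = (1 + 7/10z)/(1 − 3/10z).

Boundary: |R(x)|=1, x<0.
x=-1.02: |R|=0.2190
R=−1: 1+7/10x = −1+3/10x ⇒ -2/5x=2 ⇒ x=2/(-2/5)=-5.0000
Confirm numerically:
  x=-3.834: |R|=0.78309 <1
  x=-3.302: |R|=0.65880 <1
  x=-2.897: |R|=0.54994 <1
  x=-2.151: |R|=0.30736 <1
  x=-5.216: |R|=1.03369 >1
  x=-5.158: |R|=1.02481 >1
Interval (-5.0000, 0).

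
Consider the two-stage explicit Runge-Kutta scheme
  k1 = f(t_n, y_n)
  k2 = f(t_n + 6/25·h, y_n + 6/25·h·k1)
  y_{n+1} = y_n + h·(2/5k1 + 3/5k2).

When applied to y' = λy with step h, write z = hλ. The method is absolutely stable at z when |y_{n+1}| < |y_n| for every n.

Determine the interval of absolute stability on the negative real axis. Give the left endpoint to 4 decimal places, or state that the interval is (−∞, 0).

z∈(-6.9444,0).

Test eqn y'=λy, z=hλ:
  k1=λy_n ⇒ h·k1=z·y_n;  k2=λ(1+6/25z)y_n ⇒ h·k2=z(1+6/25z)y_n
  y_{n+1}/y_n = 1 + 2/5z + 3/5z(1+6/25z) = 1 + z + 18/125z²
  ⇒ R(z) = 1 + z + 18/125z².

Boundary: |R(x)|=1, x<0.
x=-0.57: |R|=0.4768
R=1: x+18/125x²=0 ⇒ x=−125/18=-6.9444; min R=1−1/(4·18/125)=-0.7361>−1
Confirm numerically:
  x=-6.627: |R|=0.69707 <1
  x=-6.378: |R|=0.47976 <1
  x=-6.042: |R|=0.21483 <1
  x=-3.075: |R|=0.71339 <1
  x=-7.335: |R|=1.41252 >1
  x=-7.214: |R|=1.28002 >1
  x=-7.132: |R|=1.19262 >1
Stable set (-6.9444, 0).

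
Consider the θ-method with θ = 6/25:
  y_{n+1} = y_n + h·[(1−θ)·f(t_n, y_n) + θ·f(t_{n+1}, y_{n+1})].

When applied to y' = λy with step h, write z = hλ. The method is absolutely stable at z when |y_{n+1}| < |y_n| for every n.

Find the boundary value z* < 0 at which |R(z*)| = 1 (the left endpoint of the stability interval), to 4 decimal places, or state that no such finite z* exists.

With y'=λy (z=hλ):
  y_{n+1} = y_n + z·[19/25·y_n + 6/25·y_{n+1}] ⇒ (1 − 6/25z)y_{n+1} = (1 + 19/25z)y_n
  R(z) = (1 + 19/25z)/(1 − 6/25z).

Solve |R(x)|<1 on ℝ⁻.
x=-1.13: |R|=0.1111
R=−1: 1+19/25x = −1+6/25x ⇒ -13/25x=2 ⇒ x=2/(-13/25)=-3.8462
Confirm numerically:
  x=-3.218: |R|=0.81570 <1
  x=-2.476: |R|=0.55309 <1
  x=-1.671: |R|=0.19269 <1
  x=-4.238: |R|=1.10102 >1
  x=-4.001: |R|=1.04108 >1
Stable set (-3.8462, 0).

z* = -3.8462.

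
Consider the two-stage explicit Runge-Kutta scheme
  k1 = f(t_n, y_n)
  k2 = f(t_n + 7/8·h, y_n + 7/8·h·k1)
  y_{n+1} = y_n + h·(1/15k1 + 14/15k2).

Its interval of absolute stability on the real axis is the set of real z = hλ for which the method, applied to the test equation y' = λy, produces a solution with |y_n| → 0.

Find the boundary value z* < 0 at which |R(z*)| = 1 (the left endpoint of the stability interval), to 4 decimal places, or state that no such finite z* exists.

left endpoint -1.2245.

On y'=λy, z=hλ:
  k1=λy_n ⇒ h·k1=z·y_n;  k2=λ(1+7/8z)y_n ⇒ h·k2=z(1+7/8z)y_n
  y_{n+1}/y_n = 1 + 1/15z + 14/15z(1+7/8z) = 1 + z + 49/60z²
  R(z) = 1 + z + 49/60z².

Boundary: |R(x)|=1, x<0.
x=-0.88: |R|=0.7524
R=1: x+49/60x²=0 ⇒ x=−60/49=-1.2245; min R=1−1/(4·49/60)=0.6939>−1
Confirm numerically:
  x=-1.007: |R|=0.82114 <1
  x=-0.790: |R|=0.71968 <1
  x=-0.567: |R|=0.69555 <1
  x=-1.531: |R|=1.38323 >1
  x=-1.347: |R|=1.13477 >1
  x=-1.315: |R|=1.09720 >1
Interval (-1.2245, 0).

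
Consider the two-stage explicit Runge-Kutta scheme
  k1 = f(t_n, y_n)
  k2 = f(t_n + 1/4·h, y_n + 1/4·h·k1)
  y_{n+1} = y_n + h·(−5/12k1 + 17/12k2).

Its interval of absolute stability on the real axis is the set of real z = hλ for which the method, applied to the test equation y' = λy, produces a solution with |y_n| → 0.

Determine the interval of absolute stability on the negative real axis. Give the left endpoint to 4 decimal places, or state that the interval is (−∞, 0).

(-2.8235, 0).

Test eqn y'=λy, z=hλ:
  k1=λy_n ⇒ h·k1=z·y_n;  k2=λ(1+1/4z)y_n ⇒ h·k2=z(1+1/4z)y_n
  y_{n+1}/y_n = 1 − 5/12z + 17/12z(1+1/4z) = 1 + z + 17/48z²
  R(z) = 1 + z + 17/48z².

Solve |R(x)|<1 on ℝ⁻.
x=-0.59: |R|=0.5333
R=1: x+17/48x²=0 ⇒ x=−48/17=-2.8235; min R=1−1/(4·17/48)=0.2941>−1
Confirm numerically:
  x=-2.464: |R|=0.68625 <1
  x=-1.716: |R|=0.32690 <1
  x=-1.313: |R|=0.29757 <1
  x=-1.296: |R|=0.29886 <1
  x=-3.384: |R|=1.67172 >1
  x=-3.196: |R|=1.42161 >1
So |R|<1 on (-2.8235, 0).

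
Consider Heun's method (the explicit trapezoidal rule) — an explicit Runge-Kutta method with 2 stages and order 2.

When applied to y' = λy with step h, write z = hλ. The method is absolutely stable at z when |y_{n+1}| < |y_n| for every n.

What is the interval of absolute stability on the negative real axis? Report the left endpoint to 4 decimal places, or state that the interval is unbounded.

z∈(-2.0000,0).

With y'=λy (z=hλ):
  order 2, 2-stage ⇒ R(z)=1+z+z^2/2
  (e.g. R(-0.46)=0.64580, |R|=0.64580)

Find x<0 with |R(x)|<1.
x=-0.46: |R|=0.6458
|R(-2.25)|=1.2812 |R(-0.92)|=0.5032 |R(-0.82)|=0.5162
Bisect:
  x_lo=-2.8861 |R|=2.2787  x_hi=-0.2352 |R|=0.7924
  mid=-1.56065 |R|=0.65717 →hi
  mid=-2.22337 |R|=1.24832 →lo
  mid=-1.89201 |R|=0.89784 →hi
  mid=-2.05769 |R|=1.05936 →lo
  mid=-1.97485 |R|=0.97517 →hi
  mid=-2.01627 |R|=1.01640 →lo
  mid=-1.99556 |R|=0.99557 →hi
  mid=-2.00592 |R|=1.00593 →lo
  ...
  [-2.00009,-1.99993] ⇒ x*=-2.0000
So |R|<1 on (-2.0000, 0).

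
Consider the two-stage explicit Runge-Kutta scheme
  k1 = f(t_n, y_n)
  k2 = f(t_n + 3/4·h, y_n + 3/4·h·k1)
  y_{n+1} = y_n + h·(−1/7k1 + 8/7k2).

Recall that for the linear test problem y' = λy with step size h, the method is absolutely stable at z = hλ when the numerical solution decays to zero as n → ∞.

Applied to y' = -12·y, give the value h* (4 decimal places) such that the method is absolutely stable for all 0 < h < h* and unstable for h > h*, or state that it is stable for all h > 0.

(-1.1667,0); λ=-12 ⇒ h* = (7/6)/12 = 0.0972.

Test eqn y'=λy, z=hλ:
  k1=λy_n ⇒ h·k1=z·y_n;  k2=λ(1+3/4z)y_n ⇒ h·k2=z(1+3/4z)y_n
  y_{n+1}/y_n = 1 − 1/7z + 8/7z(1+3/4z) = 1 + z + 6/7z²
  Hence R(z) = 1 + z + 6/7z².

Boundary: |R(x)|=1, x<0.
x=-1.7: |R|=1.7771
R=1: x+6/7x²=0 ⇒ x=−7/6=-1.1667; min R=1−1/(4·6/7)=0.7083>−1
Confirm numerically:
  x=-1.137: |R|=0.97109 <1
  x=-0.781: |R|=0.74182 <1
  x=-0.699: |R|=0.71980 <1
  x=-0.622: |R|=0.70961 <1
  x=-1.759: |R|=1.89307 >1
  x=-1.208: |R|=1.04280 >1
Interval (-1.1667, 0).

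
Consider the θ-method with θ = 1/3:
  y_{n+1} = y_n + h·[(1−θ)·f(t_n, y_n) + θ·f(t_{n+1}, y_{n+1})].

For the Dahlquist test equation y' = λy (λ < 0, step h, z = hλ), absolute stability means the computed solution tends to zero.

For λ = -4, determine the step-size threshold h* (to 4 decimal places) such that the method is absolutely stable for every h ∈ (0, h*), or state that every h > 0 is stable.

(-6.0000,0); λ=-4 ⇒ h* = (6)/4 = 1.5000.

Set f=λy, z=hλ:
  y_{n+1} = y_n + z·[2/3·y_n + 1/3·y_{n+1}] ⇒ (1 − 1/3z)y_{n+1} = (1 + 2/3z)y_n
  ⇒ R(z) = (1 + 2/3z)/(1 − 1/3z).

Solve |R(x)|<1 on ℝ⁻.
x=-0.96: |R|=0.2727
R=−1: 1+2/3x = −1+1/3x ⇒ -1/3x=2 ⇒ x=2/(-1/3)=-6.0000
Confirm numerically:
  x=-5.424: |R|=0.93162 <1
  x=-4.672: |R|=0.82690 <1
  x=-2.687: |R|=0.41744 <1
  x=-2.686: |R|=0.41716 <1
  x=-6.314: |R|=1.03371 >1
  x=-6.057: |R|=1.00629 >1
Interval (-6.0000, 0).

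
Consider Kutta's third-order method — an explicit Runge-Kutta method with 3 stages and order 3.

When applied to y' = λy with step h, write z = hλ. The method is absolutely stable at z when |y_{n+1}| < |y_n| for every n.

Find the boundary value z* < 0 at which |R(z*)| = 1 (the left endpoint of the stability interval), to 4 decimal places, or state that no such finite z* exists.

Test eqn y'=λy, z=hλ:
  order 3, 3-stage ⇒ R(z)=1+z+z^2/2+z^3/6
  (e.g. R(-1.17)=0.24751, |R|=0.24751)

Solve |R(x)|<1 on ℝ⁻.
x=-1.17: |R|=0.2475
|R(-1.22)|=0.2216 |R(-1.19)|=0.2372 |R(-0.58)|=0.5557
Bisect:
  x_lo=-2.9810 |R|=1.9528  x_hi=-0.0525 |R|=0.9489
  mid=-1.51674 |R|=0.05197 →hi
  mid=-2.24887 |R|=0.61574 →hi
  mid=-2.61493 |R|=1.17609 →lo
  mid=-2.43190 |R|=0.87193 →hi
  mid=-2.52342 |R|=1.01763 →lo
  mid=-2.47766 |R|=0.94323 →hi
  mid=-2.50054 |R|=0.98004 →hi
  mid=-2.51198 |R|=0.99873 →hi
  mid=-2.51770 |R|=1.00816 →lo
  ...
  [-2.51287,-2.51269] ⇒ x*=-2.5127
So |R|<1 on (-2.5127, 0).

z* = -2.5127.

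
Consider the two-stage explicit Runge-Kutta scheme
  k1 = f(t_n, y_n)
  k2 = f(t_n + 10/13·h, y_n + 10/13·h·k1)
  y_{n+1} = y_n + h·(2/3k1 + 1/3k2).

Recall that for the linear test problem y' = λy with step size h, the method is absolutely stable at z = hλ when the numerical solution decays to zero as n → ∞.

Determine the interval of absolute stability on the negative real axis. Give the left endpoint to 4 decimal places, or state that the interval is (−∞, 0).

(-3.9000, 0).

With y'=λy (z=hλ):
  k1=λy_n ⇒ h·k1=z·y_n;  k2=λ(1+10/13z)y_n ⇒ h·k2=z(1+10/13z)y_n
  y_{n+1}/y_n = 1 + 2/3z + 1/3z(1+10/13z) = 1 + z + 10/39z²
  Hence R(z) = 1 + z + 10/39z².

Find x<0 with |R(x)|<1.
x=-0.71: |R|=0.4193
R=1: x+10/39x²=0 ⇒ x=−39/10=-3.9000; min R=1−1/(4·10/39)=0.0250>−1
Confirm numerically:
  x=-3.790: |R|=0.89310 <1
  x=-3.600: |R|=0.72308 <1
  x=-2.086: |R|=0.02974 <1
  x=-4.298: |R|=1.43862 >1
  x=-4.139: |R|=1.25365 >1
  x=-4.089: |R|=1.19816 >1
Interval (-3.9000, 0).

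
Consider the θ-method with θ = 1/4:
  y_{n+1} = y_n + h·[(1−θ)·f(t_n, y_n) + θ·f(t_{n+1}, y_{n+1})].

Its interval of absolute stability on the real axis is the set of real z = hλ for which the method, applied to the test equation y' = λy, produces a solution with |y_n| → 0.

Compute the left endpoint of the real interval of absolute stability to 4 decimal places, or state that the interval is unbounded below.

With y'=λy (z=hλ):
  y_{n+1} = y_n + z·[3/4·y_n + 1/4·y_{n+1}] ⇒ (1 − 1/4z)y_{n+1} = (1 + 3/4z)y_n
  Hence R(z) = (1 + 3/4z)/(1 − 1/4z).

Need |R(x)|<1, x<0.
x=-0.71: |R|=0.3970
R=−1: 1+3/4x = −1+1/4x ⇒ -1/2x=2 ⇒ x=2/(-1/2)=-4.0000
Confirm numerically:
  x=-3.902: |R|=0.97520 <1
  x=-3.613: |R|=0.89833 <1
  x=-2.680: |R|=0.60479 <1
  x=-4.318: |R|=1.07646 >1
  x=-4.030: |R|=1.00747 >1
Stable set (-4.0000, 0).

left endpoint -4.0000.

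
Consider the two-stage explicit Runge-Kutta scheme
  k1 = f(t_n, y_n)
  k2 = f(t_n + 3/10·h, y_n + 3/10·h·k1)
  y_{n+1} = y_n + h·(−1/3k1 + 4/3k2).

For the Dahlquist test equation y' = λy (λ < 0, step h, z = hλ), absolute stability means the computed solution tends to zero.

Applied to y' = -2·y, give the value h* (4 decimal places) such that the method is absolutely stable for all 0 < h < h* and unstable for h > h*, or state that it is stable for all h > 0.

(-2.5000,0); λ=-2 ⇒ h* = (5/2)/2 = 1.2500.

Set f=λy, z=hλ:
  k1=λy_n ⇒ h·k1=z·y_n;  k2=λ(1+3/10z)y_n ⇒ h·k2=z(1+3/10z)y_n
  y_{n+1}/y_n = 1 − 1/3z + 4/3z(1+3/10z) = 1 + z + 2/5z²
  so R(z) = 1 + z + 2/5z².

Find x<0 with |R(x)|<1.
x=-1.14: |R|=0.3798
R=1: x+2/5x²=0 ⇒ x=−5/2=-2.5000; min R=1−1/(4·2/5)=0.3750>−1
Confirm numerically:
  x=-2.443: |R|=0.94430 <1
  x=-1.523: |R|=0.40481 <1
  x=-1.489: |R|=0.39785 <1
  x=-2.779: |R|=1.31014 >1
  x=-2.614: |R|=1.11920 >1
Interval (-2.5000, 0).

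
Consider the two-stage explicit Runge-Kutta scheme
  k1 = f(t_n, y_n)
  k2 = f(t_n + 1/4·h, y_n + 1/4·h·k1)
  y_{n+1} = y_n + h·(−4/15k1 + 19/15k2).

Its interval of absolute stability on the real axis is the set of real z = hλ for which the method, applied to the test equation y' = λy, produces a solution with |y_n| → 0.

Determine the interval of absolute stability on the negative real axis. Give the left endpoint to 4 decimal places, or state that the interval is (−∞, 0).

Test eqn y'=λy, z=hλ:
  k1=λy_n ⇒ h·k1=z·y_n;  k2=λ(1+1/4z)y_n ⇒ h·k2=z(1+1/4z)y_n
  y_{n+1}/y_n = 1 − 4/15z + 19/15z(1+1/4z) = 1 + z + 19/60z²
  ⇒ R(z) = 1 + z + 19/60z².

Solve |R(x)|<1 on ℝ⁻.
x=-1.55: |R|=0.2108
R=1: x+19/60x²=0 ⇒ x=−60/19=-3.1579; min R=1−1/(4·19/60)=0.2105>−1
Confirm numerically:
  x=-1.674: |R|=0.21339 <1
  x=-1.648: |R|=0.21204 <1
  x=-1.564: |R|=0.21060 <1
  x=-3.599: |R|=1.50272 >1
  x=-3.445: |R|=1.31321 >1
  x=-3.313: |R|=1.16272 >1
Interval (-3.1579, 0).

(-3.1579, 0).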